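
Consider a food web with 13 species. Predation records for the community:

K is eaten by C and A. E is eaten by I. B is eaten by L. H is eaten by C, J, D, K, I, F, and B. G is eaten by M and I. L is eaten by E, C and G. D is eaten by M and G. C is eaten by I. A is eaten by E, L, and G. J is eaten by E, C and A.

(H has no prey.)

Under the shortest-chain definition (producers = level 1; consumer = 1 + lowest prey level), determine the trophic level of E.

Trophic level 3

H is a producer → level 1.
J eats H → level 2.
E eats J → level 3.
No prey of E is below level 2, so 3 is the minimum.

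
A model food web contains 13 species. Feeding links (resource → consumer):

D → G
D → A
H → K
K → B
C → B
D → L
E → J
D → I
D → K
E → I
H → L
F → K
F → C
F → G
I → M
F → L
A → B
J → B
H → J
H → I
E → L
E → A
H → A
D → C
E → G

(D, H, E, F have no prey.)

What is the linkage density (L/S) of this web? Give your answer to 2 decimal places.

L/S = 1.92

There are L = 25 links among S = 13 species.
L/S = 25/13 = 1.9231 ≈ 1.92.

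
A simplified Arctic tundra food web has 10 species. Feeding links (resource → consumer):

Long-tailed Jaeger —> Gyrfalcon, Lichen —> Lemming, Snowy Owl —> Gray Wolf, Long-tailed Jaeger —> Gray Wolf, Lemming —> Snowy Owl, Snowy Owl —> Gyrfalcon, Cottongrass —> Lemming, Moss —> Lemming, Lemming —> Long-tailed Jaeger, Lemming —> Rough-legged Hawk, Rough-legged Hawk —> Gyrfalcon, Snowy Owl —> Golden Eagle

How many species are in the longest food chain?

One longest chain: Lichen → Lemming → Rough-legged Hawk → Gyrfalcon.
It has 4 species and 3 links.

4 species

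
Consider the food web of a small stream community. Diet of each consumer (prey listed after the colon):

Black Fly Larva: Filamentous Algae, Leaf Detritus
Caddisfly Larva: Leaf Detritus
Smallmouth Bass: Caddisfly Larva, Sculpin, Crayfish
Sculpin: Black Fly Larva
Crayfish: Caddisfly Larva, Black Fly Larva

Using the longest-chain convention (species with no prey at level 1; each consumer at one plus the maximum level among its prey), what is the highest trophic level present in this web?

Basal resources (level 1): Filamentous Algae, Leaf Detritus.
Filamentous Algae → Black Fly Larva → Sculpin → Smallmouth Bass gives Smallmouth Bass level 4.
No species has a prey at level 4, so no species reaches level 5.

4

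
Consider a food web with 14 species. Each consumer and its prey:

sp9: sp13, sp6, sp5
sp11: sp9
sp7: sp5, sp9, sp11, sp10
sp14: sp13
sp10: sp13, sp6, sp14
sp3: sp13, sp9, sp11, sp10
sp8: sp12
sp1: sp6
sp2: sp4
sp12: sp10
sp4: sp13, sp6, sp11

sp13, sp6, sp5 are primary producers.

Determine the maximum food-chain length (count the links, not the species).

4 links

One longest chain: sp13 → sp9 → sp11 → sp4 → sp2.
It has 5 species and 4 links.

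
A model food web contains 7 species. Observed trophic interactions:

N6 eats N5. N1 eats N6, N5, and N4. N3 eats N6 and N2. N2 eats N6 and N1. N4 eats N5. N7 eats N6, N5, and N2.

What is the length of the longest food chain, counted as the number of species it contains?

5 species

One longest chain: N5 → N6 → N1 → N2 → N7.
It has 5 species and 4 links.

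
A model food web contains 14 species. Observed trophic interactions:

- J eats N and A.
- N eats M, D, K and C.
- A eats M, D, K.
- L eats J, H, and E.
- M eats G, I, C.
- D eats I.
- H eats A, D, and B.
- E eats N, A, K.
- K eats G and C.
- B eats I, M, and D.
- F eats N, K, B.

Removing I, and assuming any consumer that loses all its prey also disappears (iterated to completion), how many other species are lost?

1

Remove I.
Round 1: D (all prey gone) → extinct.
No further losses. Total secondary extinctions: 1.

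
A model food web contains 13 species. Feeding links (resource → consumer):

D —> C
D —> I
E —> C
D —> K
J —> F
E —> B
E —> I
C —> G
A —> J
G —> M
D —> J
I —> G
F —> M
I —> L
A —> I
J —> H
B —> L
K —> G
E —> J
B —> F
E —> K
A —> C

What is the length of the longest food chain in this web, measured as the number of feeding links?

One longest chain: E → C → G → M.
It has 4 species and 3 links.

3 links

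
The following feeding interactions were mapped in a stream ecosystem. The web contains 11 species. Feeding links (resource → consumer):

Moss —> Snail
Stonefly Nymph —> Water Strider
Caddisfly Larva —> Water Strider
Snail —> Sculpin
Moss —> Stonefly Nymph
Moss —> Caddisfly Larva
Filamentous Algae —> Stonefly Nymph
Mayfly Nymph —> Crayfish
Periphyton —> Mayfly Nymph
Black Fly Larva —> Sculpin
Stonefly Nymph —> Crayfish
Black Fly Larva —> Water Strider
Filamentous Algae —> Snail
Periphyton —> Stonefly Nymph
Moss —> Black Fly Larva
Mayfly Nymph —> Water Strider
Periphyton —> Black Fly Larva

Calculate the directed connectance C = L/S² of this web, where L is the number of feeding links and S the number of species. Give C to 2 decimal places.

C = 0.14

The web has S = 11 species and L = 17 feeding links.
C = L / S² = 17 / 121 = 0.1405 ≈ 0.14.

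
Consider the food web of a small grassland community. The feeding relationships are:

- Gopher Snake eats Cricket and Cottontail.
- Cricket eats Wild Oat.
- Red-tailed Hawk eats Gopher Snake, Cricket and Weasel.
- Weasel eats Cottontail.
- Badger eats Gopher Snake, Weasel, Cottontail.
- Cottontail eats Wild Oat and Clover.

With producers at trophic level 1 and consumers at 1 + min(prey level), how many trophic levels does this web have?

3

Producers (level 1): Clover, Wild Oat.
Following each consumer down to its lowest-level prey: Wild Oat → Cricket → Gopher Snake (levels 1 through 3).
All prey of Gopher Snake (Cricket 2, Cottontail 2) are at level 2 or above, so Gopher Snake is at level 1 + 2 = 3.
Every consumer has at least one prey at level 2 or below, so none exceeds level 3.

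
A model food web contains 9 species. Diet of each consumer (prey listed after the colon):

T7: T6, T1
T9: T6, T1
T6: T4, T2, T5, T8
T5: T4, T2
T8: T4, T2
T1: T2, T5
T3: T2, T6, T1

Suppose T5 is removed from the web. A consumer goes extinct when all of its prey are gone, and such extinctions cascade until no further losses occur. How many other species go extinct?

0

Remove T5.
Every predator of it retains at least one other prey: T6 still has T4, T2, T8; T1 still has T2.
No consumer loses all prey, so no secondary extinctions occur.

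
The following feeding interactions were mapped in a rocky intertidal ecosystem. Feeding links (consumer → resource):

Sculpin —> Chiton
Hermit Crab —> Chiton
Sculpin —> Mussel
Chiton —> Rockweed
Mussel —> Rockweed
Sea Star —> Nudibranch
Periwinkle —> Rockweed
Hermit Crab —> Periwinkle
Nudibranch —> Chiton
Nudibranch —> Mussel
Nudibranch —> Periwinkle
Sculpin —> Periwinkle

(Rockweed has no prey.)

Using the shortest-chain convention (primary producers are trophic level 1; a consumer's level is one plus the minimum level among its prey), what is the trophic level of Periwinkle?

Rockweed is a producer → level 1.
Periwinkle eats Rockweed → level 2.

Trophic level 2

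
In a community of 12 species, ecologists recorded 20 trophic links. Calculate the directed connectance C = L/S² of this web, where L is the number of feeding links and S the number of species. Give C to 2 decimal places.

C = 0.14

The web has S = 12 species and L = 20 feeding links.
C = L / S² = 20 / 144 = 0.1389 ≈ 0.14.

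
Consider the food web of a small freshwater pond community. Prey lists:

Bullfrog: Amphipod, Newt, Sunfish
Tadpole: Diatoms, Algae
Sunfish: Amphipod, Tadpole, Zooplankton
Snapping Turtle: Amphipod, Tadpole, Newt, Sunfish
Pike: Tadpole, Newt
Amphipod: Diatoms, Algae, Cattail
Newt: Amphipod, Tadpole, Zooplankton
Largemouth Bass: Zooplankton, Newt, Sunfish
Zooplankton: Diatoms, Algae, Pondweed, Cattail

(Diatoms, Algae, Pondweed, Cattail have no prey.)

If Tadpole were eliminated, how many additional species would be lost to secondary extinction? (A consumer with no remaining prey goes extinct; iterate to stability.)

0

Remove Tadpole.
Every predator of it retains at least one other prey: Newt still has Amphipod, Zooplankton; Sunfish still has Amphipod, Zooplankton; Snapping Turtle still has Amphipod, Newt, Sunfish; Pike still has Newt.
No consumer loses all prey, so no secondary extinctions occur.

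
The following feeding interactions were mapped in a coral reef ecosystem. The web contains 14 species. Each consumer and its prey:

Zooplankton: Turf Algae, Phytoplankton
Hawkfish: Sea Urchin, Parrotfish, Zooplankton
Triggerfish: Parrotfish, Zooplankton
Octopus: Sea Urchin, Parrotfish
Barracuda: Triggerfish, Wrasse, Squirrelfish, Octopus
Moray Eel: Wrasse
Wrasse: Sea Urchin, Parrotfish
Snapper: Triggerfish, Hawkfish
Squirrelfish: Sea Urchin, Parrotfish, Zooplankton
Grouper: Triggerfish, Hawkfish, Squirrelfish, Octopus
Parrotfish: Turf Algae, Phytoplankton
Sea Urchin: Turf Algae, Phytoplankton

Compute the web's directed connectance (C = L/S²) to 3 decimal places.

C = 0.148

The web has S = 14 species and L = 29 feeding links.
C = L / S² = 29 / 196 = 0.1480 ≈ 0.148.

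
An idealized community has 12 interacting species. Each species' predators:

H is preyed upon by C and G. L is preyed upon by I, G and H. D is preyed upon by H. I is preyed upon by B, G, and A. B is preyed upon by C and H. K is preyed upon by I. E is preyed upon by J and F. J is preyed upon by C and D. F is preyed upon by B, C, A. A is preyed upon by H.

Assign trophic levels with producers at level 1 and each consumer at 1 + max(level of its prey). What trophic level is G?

E is a producer → level 1.
F eats E → level 2.
B eats F (level 2); other prey at levels: I 2 → level 3.
H eats B (level 3); other prey at levels: L 1, A 3, D 3 → level 4.
G eats H (level 4); other prey at levels: L 1, I 2 → level 5.

Trophic level 5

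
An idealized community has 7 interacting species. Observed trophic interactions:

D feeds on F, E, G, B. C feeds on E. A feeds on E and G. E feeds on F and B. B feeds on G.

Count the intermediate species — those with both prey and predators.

2

Intermediate species (has both prey and predators): B, E.
Count: 2.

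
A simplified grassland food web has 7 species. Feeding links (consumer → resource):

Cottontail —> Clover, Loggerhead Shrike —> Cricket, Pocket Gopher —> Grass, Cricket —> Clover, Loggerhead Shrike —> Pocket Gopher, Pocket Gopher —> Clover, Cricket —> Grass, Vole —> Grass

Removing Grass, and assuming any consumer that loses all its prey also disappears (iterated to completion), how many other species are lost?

Remove Grass.
Round 1: Vole (all prey gone) → extinct.
No further losses. Total secondary extinctions: 1.

1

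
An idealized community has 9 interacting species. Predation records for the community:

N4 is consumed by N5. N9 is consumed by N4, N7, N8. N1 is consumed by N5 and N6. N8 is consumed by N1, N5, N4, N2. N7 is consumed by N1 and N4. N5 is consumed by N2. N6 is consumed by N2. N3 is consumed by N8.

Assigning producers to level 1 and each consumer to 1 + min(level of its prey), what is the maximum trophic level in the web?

4

Producers (level 1): N3, N9.
Following each consumer down to its lowest-level prey: N3 → N8 → N1 → N6 (levels 1 through 4).
All prey of N6 (N1 3) are at level 3 or above, so N6 is at level 1 + 3 = 4.
Every consumer has at least one prey at level 3 or below, so none exceeds level 4.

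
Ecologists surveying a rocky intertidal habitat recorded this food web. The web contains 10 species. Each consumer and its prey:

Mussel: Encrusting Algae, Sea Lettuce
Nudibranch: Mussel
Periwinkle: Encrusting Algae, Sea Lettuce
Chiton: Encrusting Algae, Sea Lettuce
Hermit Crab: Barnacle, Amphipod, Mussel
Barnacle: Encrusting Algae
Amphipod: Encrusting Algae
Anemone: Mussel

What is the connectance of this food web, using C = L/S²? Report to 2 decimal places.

C = 0.13

The web has S = 10 species and L = 13 feeding links.
C = L / S² = 13 / 100 = 0.1300 ≈ 0.13.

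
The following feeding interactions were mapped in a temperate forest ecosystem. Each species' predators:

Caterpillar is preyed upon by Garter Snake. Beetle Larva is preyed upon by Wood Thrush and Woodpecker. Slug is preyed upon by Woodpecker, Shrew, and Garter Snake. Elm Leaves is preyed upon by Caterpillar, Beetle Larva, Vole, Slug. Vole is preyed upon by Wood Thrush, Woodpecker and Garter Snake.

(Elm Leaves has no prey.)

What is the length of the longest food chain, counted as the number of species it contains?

3 species

One longest chain: Elm Leaves → Beetle Larva → Woodpecker.
It has 3 species and 2 links.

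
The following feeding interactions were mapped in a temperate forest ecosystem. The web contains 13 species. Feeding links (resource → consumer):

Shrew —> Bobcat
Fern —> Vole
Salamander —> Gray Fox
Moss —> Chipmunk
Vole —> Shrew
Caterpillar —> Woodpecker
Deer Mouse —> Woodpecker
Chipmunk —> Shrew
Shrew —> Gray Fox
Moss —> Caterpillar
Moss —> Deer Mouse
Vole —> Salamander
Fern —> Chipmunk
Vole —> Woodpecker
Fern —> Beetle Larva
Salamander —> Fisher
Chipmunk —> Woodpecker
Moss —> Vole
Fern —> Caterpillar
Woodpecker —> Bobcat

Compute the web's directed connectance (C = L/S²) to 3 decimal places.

The web has S = 13 species and L = 20 feeding links.
C = L / S² = 20 / 169 = 0.1183 ≈ 0.118.

C = 0.118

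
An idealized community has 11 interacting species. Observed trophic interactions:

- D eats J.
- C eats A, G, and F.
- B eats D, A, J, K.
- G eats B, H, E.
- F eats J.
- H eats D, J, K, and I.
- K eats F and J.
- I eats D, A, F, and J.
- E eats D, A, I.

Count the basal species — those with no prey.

2

Basal species (no prey listed): A, J.
Count: 2.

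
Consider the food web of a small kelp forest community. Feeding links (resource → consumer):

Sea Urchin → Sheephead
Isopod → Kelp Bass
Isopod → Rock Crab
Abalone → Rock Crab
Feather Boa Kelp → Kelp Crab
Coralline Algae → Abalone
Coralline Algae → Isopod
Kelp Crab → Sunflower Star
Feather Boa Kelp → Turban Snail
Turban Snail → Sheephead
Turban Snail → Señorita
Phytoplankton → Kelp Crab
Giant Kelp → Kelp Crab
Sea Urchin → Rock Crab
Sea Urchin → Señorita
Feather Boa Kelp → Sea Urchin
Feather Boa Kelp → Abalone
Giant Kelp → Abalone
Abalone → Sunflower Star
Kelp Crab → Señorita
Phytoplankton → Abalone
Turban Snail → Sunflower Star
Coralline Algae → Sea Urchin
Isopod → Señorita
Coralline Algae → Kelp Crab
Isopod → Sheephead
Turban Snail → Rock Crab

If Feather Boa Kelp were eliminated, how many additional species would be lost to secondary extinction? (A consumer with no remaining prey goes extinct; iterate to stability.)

Remove Feather Boa Kelp.
Round 1: Turban Snail (all prey gone) → extinct.
No further losses. Total secondary extinctions: 1.

1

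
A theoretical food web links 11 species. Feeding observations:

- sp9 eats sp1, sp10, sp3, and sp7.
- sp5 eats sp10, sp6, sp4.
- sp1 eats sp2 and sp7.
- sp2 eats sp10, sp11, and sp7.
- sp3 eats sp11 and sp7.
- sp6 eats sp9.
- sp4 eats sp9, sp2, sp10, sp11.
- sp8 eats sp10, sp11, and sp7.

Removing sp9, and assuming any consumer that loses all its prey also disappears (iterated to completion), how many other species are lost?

1

Remove sp9.
Round 1: sp6 (all prey gone) → extinct.
No further losses. Total secondary extinctions: 1.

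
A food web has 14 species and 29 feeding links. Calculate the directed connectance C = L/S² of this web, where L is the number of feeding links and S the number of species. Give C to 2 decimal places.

C = 0.15

The web has S = 14 species and L = 29 feeding links.
C = L / S² = 29 / 196 = 0.1480 ≈ 0.15.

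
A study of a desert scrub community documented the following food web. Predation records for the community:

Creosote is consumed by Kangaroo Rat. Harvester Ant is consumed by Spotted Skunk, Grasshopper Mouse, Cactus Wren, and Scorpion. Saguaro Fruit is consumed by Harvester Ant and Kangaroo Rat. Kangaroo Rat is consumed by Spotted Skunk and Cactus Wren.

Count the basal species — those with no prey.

Basal species (no prey listed): Creosote, Saguaro Fruit.
Count: 2.

2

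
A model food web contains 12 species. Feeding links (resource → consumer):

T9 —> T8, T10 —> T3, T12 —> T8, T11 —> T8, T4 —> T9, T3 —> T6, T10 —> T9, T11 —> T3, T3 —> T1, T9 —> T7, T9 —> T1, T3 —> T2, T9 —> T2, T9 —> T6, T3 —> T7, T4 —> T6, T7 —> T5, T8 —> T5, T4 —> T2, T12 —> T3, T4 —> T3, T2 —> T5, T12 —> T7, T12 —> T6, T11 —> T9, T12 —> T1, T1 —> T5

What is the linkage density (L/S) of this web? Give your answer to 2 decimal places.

L/S = 2.25

There are L = 27 links among S = 12 species.
L/S = 27/12 = 2.2500 ≈ 2.25.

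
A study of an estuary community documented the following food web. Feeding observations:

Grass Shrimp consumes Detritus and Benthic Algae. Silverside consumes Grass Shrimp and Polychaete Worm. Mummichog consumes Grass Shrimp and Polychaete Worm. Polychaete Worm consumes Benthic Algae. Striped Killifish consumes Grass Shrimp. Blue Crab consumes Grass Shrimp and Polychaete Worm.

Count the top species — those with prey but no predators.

Top species (has prey, but nothing eats it): Mummichog, Silverside, Blue Crab, Striped Killifish.
Count: 4.

4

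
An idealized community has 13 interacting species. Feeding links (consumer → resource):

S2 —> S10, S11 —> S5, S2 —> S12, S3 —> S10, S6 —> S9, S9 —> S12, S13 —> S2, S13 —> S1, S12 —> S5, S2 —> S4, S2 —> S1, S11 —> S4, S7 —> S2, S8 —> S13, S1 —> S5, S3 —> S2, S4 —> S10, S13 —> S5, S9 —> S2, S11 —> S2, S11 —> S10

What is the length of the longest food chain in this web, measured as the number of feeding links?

One longest chain: S5 → S12 → S2 → S13 → S8.
It has 5 species and 4 links.

4 links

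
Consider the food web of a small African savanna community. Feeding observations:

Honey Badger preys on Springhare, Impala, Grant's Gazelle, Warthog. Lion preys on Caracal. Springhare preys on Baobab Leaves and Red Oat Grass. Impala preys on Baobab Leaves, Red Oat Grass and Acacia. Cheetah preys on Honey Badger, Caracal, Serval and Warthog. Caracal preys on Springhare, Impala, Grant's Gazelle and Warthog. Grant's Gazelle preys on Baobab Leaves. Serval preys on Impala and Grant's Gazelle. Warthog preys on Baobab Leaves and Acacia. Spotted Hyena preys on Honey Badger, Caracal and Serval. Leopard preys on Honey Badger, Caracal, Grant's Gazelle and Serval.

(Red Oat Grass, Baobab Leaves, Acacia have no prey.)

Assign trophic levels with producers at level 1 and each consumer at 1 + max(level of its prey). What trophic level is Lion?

Red Oat Grass is a producer → level 1.
Springhare eats Red Oat Grass (level 1); other prey at levels: Baobab Leaves 1 → level 2.
Caracal eats Springhare (level 2); other prey at levels: Warthog 2, Grant's Gazelle 2, Impala 2 → level 3.
Lion eats Caracal → level 4.

Trophic level 4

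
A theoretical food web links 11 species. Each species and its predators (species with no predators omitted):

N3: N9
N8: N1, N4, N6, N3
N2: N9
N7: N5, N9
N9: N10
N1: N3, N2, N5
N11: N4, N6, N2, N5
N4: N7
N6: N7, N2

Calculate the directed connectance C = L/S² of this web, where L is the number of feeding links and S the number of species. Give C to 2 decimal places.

C = 0.16

The web has S = 11 species and L = 19 feeding links.
C = L / S² = 19 / 121 = 0.1570 ≈ 0.16.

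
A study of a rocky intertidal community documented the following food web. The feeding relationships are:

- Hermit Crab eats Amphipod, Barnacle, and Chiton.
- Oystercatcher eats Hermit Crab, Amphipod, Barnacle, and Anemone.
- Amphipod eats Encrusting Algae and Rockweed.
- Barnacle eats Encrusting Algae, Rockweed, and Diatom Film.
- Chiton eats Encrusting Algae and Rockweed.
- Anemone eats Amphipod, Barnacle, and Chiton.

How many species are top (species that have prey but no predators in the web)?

Top species (has prey, but nothing eats it): Oystercatcher.
Count: 1.

1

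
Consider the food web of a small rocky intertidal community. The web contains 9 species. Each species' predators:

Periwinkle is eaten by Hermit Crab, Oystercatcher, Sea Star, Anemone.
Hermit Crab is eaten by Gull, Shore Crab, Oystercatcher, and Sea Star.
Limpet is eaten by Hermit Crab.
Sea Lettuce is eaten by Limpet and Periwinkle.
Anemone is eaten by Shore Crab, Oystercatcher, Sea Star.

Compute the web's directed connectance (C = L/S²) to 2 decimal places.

The web has S = 9 species and L = 14 feeding links.
C = L / S² = 14 / 81 = 0.1728 ≈ 0.17.

C = 0.17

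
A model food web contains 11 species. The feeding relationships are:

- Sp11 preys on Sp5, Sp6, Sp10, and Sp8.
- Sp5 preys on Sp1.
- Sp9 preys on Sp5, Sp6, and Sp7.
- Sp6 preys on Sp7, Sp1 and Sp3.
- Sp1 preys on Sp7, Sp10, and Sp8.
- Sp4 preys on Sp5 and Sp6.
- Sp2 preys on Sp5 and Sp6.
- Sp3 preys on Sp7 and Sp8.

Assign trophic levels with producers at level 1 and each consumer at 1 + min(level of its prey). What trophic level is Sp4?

Trophic level 3

Sp7 is a producer → level 1.
Sp6 eats Sp7 → level 2.
Sp4 eats Sp6 → level 3.
No prey of Sp4 is below level 2, so 3 is the minimum.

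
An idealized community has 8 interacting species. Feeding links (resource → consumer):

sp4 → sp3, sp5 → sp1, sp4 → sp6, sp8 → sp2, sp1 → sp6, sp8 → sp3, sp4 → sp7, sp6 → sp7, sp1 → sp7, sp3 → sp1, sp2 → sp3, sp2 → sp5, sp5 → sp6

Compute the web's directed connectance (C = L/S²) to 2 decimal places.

The web has S = 8 species and L = 13 feeding links.
C = L / S² = 13 / 64 = 0.2031 ≈ 0.20.

C = 0.20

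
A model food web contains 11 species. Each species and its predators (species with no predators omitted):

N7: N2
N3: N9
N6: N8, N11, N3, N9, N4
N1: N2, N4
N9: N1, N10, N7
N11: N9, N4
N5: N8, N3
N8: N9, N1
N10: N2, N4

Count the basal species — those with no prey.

2

Basal species (no prey listed): N5, N6.
Count: 2.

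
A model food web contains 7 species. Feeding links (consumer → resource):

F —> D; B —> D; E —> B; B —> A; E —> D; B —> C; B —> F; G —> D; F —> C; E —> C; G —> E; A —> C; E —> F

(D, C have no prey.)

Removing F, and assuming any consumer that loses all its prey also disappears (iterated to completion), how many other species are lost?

0

Remove F.
Every predator of it retains at least one other prey: B still has D, C, A; E still has D, C, B.
No consumer loses all prey, so no secondary extinctions occur.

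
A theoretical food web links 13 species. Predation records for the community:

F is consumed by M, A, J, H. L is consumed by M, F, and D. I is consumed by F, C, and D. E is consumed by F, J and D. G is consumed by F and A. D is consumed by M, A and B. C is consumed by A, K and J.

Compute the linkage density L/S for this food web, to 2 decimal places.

There are L = 21 links among S = 13 species.
L/S = 21/13 = 1.6154 ≈ 1.62.

L/S = 1.62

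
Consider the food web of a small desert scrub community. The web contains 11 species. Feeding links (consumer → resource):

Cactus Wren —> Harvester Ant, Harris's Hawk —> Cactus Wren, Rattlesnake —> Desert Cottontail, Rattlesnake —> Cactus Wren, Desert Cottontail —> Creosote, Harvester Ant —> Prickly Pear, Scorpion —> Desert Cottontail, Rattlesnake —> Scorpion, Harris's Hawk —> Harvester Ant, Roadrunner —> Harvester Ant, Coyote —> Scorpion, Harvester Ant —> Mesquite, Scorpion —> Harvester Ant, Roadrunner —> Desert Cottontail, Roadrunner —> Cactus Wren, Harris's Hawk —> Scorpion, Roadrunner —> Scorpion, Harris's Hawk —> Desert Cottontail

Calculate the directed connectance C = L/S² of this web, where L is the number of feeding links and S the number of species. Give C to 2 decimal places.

C = 0.15

The web has S = 11 species and L = 18 feeding links.
C = L / S² = 18 / 121 = 0.1488 ≈ 0.15.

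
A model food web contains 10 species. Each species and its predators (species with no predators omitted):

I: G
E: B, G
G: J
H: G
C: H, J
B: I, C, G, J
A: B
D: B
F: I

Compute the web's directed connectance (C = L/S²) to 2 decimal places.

C = 0.14

The web has S = 10 species and L = 14 feeding links.
C = L / S² = 14 / 100 = 0.1400 ≈ 0.14.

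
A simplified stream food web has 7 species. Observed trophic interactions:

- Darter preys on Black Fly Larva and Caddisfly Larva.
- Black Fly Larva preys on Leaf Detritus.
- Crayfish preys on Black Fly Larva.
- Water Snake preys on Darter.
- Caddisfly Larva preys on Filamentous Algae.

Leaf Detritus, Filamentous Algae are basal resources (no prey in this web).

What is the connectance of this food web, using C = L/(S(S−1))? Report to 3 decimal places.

C = 0.143

The web has S = 7 species and L = 6 feeding links.
C = L / (S(S−1)) = 6 / 42 = 0.1429 ≈ 0.143.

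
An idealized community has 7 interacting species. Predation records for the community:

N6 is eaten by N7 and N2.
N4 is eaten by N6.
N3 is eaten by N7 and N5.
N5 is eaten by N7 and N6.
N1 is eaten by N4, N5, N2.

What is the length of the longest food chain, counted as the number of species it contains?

4 species

One longest chain: N1 → N4 → N6 → N2.
It has 4 species and 3 links.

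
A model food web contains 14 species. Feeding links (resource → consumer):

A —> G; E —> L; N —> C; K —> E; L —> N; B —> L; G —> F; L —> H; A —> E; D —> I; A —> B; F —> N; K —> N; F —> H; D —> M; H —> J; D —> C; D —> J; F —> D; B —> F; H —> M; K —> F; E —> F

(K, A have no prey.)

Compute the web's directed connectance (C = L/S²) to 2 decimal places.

C = 0.12

The web has S = 14 species and L = 23 feeding links.
C = L / S² = 23 / 196 = 0.1173 ≈ 0.12.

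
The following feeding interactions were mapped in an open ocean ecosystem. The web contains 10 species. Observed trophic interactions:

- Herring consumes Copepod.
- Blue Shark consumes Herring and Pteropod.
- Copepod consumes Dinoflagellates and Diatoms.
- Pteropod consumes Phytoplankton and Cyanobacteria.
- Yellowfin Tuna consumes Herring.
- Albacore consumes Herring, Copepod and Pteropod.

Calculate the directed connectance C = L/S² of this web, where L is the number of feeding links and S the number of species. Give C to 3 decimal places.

The web has S = 10 species and L = 11 feeding links.
C = L / S² = 11 / 100 = 0.1100 ≈ 0.110.

C = 0.110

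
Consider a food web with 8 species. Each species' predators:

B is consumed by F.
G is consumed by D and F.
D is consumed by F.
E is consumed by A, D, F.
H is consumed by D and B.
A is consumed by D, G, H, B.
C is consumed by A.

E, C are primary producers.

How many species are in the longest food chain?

5 species

One longest chain: E → A → H → B → F.
It has 5 species and 4 links.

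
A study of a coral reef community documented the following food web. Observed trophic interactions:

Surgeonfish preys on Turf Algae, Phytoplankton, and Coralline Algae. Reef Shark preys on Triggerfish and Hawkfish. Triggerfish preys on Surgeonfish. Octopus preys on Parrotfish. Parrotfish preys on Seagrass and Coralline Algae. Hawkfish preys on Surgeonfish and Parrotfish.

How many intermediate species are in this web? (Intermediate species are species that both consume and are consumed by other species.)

4

Intermediate species (has both prey and predators): Parrotfish, Surgeonfish, Triggerfish, Hawkfish.
Count: 4.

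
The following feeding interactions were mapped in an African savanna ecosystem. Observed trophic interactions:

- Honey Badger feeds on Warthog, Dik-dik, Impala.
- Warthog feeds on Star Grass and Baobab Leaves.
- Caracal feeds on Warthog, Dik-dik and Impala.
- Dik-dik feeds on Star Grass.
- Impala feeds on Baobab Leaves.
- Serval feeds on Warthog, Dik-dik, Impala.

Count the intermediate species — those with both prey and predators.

Intermediate species (has both prey and predators): Dik-dik, Impala, Warthog.
Count: 3.

3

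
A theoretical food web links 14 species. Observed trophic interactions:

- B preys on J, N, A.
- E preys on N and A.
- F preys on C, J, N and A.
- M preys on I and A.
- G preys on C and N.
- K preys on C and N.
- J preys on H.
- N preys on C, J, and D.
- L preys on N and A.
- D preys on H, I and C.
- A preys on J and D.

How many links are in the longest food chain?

One longest chain: H → J → N → G.
It has 4 species and 3 links.

3 links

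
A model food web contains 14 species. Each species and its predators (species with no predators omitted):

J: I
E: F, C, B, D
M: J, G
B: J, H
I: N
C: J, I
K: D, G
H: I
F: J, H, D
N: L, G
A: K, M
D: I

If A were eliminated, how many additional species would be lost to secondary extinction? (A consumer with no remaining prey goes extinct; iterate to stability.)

Remove A.
Round 1: K (all prey gone), M (all prey gone) → extinct.
No further losses. Total secondary extinctions: 2.

2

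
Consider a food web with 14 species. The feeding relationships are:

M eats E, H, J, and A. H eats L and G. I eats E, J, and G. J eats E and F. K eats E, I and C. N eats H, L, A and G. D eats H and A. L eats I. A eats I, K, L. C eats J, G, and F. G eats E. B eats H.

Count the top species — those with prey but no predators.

4

Top species (has prey, but nothing eats it): M, D, B, N.
Count: 4.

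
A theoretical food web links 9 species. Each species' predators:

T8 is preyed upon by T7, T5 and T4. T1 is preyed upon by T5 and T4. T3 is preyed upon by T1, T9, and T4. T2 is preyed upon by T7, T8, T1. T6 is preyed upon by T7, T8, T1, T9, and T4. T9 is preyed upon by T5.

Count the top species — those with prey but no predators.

3

Top species (has prey, but nothing eats it): T7, T5, T4.
Count: 3.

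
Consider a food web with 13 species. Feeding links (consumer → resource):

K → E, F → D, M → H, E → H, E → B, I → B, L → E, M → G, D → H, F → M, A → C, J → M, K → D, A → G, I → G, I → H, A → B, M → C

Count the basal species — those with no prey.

4

Basal species (no prey listed): B, C, G, H.
Count: 4.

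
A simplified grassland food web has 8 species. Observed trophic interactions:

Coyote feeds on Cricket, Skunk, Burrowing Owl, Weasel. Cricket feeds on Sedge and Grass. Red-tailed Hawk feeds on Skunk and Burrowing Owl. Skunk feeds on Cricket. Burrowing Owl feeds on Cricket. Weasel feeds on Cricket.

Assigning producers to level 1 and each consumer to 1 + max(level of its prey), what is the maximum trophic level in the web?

4

Producers (level 1): Grass, Sedge.
Grass → Cricket → Burrowing Owl → Red-tailed Hawk gives Red-tailed Hawk level 4.
No species has a prey at level 4, so no species reaches level 5.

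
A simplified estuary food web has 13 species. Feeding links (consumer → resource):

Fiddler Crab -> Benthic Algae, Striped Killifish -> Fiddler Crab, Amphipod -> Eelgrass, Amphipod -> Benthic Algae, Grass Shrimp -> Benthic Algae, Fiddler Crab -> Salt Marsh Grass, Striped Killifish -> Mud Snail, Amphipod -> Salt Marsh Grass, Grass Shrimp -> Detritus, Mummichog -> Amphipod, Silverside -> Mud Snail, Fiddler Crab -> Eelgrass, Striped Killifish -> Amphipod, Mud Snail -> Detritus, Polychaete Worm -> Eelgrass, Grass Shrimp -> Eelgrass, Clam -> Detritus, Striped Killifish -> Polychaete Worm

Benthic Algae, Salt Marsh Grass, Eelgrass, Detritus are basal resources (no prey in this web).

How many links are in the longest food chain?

One longest chain: Detritus → Mud Snail → Silverside.
It has 3 species and 2 links.

2 links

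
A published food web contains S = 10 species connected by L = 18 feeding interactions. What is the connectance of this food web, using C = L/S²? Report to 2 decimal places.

C = 0.18

The web has S = 10 species and L = 18 feeding links.
C = L / S² = 18 / 100 = 0.1800 ≈ 0.18.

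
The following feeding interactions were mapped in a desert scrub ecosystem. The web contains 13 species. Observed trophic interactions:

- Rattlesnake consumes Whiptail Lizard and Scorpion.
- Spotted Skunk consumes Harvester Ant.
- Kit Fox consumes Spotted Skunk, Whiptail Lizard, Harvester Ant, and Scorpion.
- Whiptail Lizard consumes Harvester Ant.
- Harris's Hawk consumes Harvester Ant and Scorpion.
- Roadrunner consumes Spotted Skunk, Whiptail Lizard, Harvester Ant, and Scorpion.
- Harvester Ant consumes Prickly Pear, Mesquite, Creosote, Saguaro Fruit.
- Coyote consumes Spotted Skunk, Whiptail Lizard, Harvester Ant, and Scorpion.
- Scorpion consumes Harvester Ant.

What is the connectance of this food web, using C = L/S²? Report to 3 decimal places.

The web has S = 13 species and L = 23 feeding links.
C = L / S² = 23 / 169 = 0.1361 ≈ 0.136.

C = 0.136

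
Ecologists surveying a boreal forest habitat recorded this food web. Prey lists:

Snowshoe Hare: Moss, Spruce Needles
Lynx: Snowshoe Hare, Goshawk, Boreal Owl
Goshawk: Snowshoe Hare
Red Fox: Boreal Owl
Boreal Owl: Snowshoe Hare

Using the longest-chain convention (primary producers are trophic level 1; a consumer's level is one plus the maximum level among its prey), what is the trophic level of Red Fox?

Trophic level 4

Moss is a producer → level 1.
Snowshoe Hare eats Moss (level 1); other prey at levels: Spruce Needles 1 → level 2.
Boreal Owl eats Snowshoe Hare → level 3.
Red Fox eats Boreal Owl → level 4.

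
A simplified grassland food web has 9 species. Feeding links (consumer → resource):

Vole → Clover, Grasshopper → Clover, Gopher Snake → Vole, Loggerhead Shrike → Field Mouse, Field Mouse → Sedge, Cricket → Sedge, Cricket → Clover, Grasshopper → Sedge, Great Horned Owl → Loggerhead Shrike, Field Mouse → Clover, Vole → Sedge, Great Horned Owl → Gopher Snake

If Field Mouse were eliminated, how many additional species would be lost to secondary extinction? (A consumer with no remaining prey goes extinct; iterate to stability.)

Remove Field Mouse.
Round 1: Loggerhead Shrike (all prey gone) → extinct.
No further losses. Total secondary extinctions: 1.

1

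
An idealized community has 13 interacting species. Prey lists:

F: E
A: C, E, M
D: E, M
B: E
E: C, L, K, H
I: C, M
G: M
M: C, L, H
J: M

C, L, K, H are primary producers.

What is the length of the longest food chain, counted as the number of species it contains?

One longest chain: C → M → J.
It has 3 species and 2 links.

3 species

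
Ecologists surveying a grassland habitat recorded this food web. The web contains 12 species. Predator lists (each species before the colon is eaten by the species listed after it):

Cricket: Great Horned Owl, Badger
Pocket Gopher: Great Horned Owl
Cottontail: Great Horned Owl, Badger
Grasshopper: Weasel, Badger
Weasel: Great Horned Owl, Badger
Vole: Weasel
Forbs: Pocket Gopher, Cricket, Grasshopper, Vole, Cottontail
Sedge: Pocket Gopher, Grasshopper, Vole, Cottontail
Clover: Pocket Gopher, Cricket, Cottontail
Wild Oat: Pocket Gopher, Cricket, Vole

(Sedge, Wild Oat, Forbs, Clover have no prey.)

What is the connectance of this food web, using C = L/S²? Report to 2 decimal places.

C = 0.17

The web has S = 12 species and L = 25 feeding links.
C = L / S² = 25 / 144 = 0.1736 ≈ 0.17.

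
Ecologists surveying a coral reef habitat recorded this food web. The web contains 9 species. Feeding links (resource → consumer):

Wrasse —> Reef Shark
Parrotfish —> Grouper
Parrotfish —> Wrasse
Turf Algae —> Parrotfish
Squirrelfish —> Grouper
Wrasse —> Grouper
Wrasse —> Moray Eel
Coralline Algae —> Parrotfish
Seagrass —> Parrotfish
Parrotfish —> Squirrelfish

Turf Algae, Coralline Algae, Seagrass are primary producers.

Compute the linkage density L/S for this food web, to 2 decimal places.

There are L = 10 links among S = 9 species.
L/S = 10/9 = 1.1111 ≈ 1.11.

L/S = 1.11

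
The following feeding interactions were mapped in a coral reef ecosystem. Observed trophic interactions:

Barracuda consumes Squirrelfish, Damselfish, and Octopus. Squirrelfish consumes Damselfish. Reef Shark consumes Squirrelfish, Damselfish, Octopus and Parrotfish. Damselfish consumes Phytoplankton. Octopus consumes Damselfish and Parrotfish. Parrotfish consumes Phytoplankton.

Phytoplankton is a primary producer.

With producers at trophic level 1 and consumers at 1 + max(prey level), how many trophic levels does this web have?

4

Producers (level 1): Phytoplankton.
Phytoplankton → Damselfish → Squirrelfish → Barracuda gives Barracuda level 4.
No species has a prey at level 4, so no species reaches level 5.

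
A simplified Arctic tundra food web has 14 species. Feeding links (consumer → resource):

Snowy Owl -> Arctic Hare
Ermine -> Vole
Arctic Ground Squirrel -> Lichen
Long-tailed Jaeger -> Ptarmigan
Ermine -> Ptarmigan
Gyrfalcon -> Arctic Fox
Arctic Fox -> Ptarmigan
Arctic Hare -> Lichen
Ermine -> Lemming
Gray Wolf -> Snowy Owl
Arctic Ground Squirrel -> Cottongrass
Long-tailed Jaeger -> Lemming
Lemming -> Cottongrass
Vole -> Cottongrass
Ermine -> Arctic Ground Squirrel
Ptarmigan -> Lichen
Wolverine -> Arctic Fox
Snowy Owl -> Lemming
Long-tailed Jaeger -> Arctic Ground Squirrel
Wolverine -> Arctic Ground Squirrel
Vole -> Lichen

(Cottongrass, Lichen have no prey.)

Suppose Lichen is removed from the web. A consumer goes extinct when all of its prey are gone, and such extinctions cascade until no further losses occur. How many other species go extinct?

4

Remove Lichen.
Round 1: Arctic Hare (all prey gone), Ptarmigan (all prey gone) → extinct.
Round 2: Arctic Fox (all prey gone) → extinct.
Round 3: Gyrfalcon (all prey gone) → extinct.
No further losses. Total secondary extinctions: 4.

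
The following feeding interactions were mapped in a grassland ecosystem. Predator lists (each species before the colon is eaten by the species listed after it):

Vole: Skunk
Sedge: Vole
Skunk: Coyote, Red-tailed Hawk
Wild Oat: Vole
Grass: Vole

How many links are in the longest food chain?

One longest chain: Wild Oat → Vole → Skunk → Coyote.
It has 4 species and 3 links.

3 links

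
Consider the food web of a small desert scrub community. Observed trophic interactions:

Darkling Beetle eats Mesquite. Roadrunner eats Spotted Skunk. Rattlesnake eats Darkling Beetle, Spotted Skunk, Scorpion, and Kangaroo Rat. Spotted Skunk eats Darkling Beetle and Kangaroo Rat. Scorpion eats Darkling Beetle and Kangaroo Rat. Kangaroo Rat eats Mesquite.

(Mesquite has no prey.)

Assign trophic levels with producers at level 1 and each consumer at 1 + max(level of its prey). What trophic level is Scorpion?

Trophic level 3

Mesquite is a producer → level 1.
Kangaroo Rat eats Mesquite → level 2.
Scorpion eats Kangaroo Rat (level 2); other prey at levels: Darkling Beetle 2 → level 3.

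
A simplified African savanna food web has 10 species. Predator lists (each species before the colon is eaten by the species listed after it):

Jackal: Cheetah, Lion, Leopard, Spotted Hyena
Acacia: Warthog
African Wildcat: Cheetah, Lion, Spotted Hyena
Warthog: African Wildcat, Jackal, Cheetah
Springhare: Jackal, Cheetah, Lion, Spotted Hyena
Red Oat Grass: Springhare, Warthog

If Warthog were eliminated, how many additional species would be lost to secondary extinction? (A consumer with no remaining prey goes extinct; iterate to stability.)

Remove Warthog.
Round 1: African Wildcat (all prey gone) → extinct.
No further losses. Total secondary extinctions: 1.

1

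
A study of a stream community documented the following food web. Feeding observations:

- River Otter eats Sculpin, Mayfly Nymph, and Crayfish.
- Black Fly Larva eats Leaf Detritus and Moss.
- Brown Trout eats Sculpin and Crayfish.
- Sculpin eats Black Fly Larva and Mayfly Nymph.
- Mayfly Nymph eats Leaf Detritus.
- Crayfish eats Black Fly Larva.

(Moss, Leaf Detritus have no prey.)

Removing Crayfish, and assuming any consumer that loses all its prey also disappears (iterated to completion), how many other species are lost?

Remove Crayfish.
Every predator of it retains at least one other prey: River Otter still has Mayfly Nymph, Sculpin; Brown Trout still has Sculpin.
No consumer loses all prey, so no secondary extinctions occur.

0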